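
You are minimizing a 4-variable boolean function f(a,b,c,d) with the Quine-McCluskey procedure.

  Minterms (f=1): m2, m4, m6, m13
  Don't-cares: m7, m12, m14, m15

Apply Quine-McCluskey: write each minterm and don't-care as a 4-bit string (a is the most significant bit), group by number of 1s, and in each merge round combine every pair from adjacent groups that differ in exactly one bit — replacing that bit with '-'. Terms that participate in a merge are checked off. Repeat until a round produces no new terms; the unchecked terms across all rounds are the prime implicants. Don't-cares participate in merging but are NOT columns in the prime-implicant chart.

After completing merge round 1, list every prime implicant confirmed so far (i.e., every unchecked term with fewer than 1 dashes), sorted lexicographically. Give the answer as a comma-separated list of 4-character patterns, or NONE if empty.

NONE

Round 0: 0010✓ 0100✓ 0110✓ 0111✓ 1100✓ 1101✓ 1110✓ 1111✓
Round 1: -100✓ -110✓ -111✓ 0-10 01-0✓ 011-✓ 11-0✓ 11-1✓ 110-✓ 111-✓
Round 2: -1-0 -11- 11--
PIs = {-1-0, -11-, 0-10, 11--}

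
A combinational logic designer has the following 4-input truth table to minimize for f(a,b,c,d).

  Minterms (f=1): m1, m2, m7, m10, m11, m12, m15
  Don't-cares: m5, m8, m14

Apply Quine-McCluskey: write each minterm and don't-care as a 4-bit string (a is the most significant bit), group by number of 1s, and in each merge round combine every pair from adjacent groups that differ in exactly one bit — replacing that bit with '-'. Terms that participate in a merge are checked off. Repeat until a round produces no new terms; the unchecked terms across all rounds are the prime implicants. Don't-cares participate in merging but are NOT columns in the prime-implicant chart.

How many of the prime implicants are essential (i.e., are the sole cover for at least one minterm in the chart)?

4

size-2^0 implicants → 0001(✓)  0010(✓)  0101(✓)  0111(✓)  1000(✓)  1010(✓)  1011(✓)  1100(✓)  1110(✓)  1111(✓)
size-2^1 implicants → -010  -111  0-01  01-1  1-00(✓)  1-10(✓)  1-11(✓)  10-0(✓)  101-(✓)  11-0(✓)  111-(✓)
size-2^2 implicants → 1--0  1-1-
Unchecked terms (primes): -010, -111, 0-01, 01-1, 1--0, 1-1-
Minterm coverage:
  m1 ⊆ 0-01 [E]
  m2 ⊆ -010 [E]
  m7 ⊆ -111,01-1
  m10 ⊆ -010,1--0,1-1-
  m11 ⊆ 1-1- [E]
  m12 ⊆ 1--0 [E]
  m15 ⊆ -111,1-1-
E = {-010, 0-01, 1--0, 1-1-}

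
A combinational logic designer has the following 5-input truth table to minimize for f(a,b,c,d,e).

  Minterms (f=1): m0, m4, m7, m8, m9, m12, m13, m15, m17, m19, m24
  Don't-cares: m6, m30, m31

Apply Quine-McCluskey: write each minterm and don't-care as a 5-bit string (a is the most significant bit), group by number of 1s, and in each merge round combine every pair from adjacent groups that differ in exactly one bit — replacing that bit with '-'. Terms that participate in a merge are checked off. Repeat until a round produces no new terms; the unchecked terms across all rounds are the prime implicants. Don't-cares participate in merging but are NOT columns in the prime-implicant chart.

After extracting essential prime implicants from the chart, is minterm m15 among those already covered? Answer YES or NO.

[col 0] 00000*, 00100*, 00110*, 00111*, 01000*, 01001*, 01100*, 01101*, 01111*, 10001*, 10011*, 11000*, 11110*, 11111*
[col 1] -1000, -1111, 0-000*, 0-100*, 0-111, 00-00*, 001-0, 0011-, 01-00*, 01-01*, 0100-*, 011-1, 0110-*, 100-1, 1111-
[col 2] 0--00, 01-0-
Prime implicants: -1000, -1111, 0--00, 0-111, 001-0, 0011-, 01-0-, 011-1, 100-1, 1111-
PI chart (minterm → PIs covering it):
  0 | 0--00  (sole → essential)
  4 | 0--00,001-0
  7 | 0-111,0011-
  8 | -1000,0--00,01-0-
  9 | 01-0-  (sole → essential)
  12 | 0--00,01-0-
  13 | 01-0-,011-1
  15 | -1111,0-111,011-1
  17 | 100-1  (sole → essential)
  19 | 100-1  (sole → essential)
  24 | -1000  (sole → essential)
Essential prime implicants: -1000, 0--00, 01-0-, 100-1

NO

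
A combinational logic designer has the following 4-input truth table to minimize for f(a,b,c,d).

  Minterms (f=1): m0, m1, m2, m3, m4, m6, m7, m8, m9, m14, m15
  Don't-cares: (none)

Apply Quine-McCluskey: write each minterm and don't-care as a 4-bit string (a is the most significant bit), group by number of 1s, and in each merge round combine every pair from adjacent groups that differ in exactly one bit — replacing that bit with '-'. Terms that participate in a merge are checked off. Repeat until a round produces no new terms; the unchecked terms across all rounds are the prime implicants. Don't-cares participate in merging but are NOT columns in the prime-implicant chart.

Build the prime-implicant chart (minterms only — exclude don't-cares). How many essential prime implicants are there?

3

[col 0] 0000*, 0001*, 0010*, 0011*, 0100*, 0110*, 0111*, 1000*, 1001*, 1110*, 1111*
[col 1] -000*, -001*, -110*, -111*, 0-00*, 0-10*, 0-11*, 00-0*, 00-1*, 000-*, 001-*, 01-0*, 011-*, 100-*, 111-*
[col 2] -00-, -11-, 0--0, 0-1-, 00--
Prime implicants: -00-, -11-, 0--0, 0-1-, 00--
PI chart (minterm → PIs covering it):
  0 | -00-,0--0,00--
  1 | -00-,00--
  2 | 0--0,0-1-,00--
  3 | 0-1-,00--
  4 | 0--0  (sole → essential)
  6 | -11-,0--0,0-1-
  7 | -11-,0-1-
  8 | -00-  (sole → essential)
  9 | -00-  (sole → essential)
  14 | -11-  (sole → essential)
  15 | -11-  (sole → essential)
Essential prime implicants: -00-, -11-, 0--0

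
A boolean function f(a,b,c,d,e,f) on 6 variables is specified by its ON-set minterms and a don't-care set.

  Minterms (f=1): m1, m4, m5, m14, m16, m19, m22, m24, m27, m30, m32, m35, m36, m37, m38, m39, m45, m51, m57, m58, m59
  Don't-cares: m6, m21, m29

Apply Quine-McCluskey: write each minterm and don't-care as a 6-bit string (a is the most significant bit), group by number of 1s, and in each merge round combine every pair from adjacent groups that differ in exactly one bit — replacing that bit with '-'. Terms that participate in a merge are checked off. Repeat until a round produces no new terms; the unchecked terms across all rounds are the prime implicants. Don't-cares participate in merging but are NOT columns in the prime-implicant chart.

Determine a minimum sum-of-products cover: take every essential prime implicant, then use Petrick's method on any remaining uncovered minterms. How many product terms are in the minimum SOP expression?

10

[col 0] 000001*, 000100*, 000101*, 000110*, 001110*, 010000*, 010011*, 010101*, 010110*, 011000*, 011011*, 011101*, 011110*, 100000*, 100011*, 100100*, 100101*, 100110*, 100111*, 101101*, 110011*, 111001*, 111010*, 111011*
[col 1] -00100*, -00101*, -00110*, -10011*, -11011*, 0-0101, 0-0110*, 0-1110*, 00-110*, 000-01, 0001-0*, 00010-*, 01-000, 01-011*, 01-101, 01-110*, 1-0011, 10-101, 100-00, 100-11, 1001-0*, 1001-1*, 10010-*, 10011-*, 11-011*, 1110-1, 11101-
[col 2] -001-0, -0010-, -1-011, 0--110, 1001--
Prime implicants: -001-0, -0010-, -1-011, 0--110, 0-0101, 000-01, 01-000, 01-101, 1-0011, 10-101, 100-00, 100-11, 1001--, 1110-1, 11101-
PI chart (minterm → PIs covering it):
  1 | 000-01  (sole → essential)
  4 | -001-0,-0010-
  5 | -0010-,0-0101,000-01
  14 | 0--110  (sole → essential)
  16 | 01-000  (sole → essential)
  19 | -1-011  (sole → essential)
  22 | 0--110  (sole → essential)
  24 | 01-000  (sole → essential)
  27 | -1-011  (sole → essential)
  30 | 0--110  (sole → essential)
  32 | 100-00  (sole → essential)
  35 | 1-0011,100-11
  36 | -001-0,-0010-,100-00,1001--
  37 | -0010-,10-101,1001--
  38 | -001-0,1001--
  39 | 100-11,1001--
  45 | 10-101  (sole → essential)
  51 | -1-011,1-0011
  57 | 1110-1  (sole → essential)
  58 | 11101-  (sole → essential)
  59 | -1-011,1110-1,11101-
Essential prime implicants: -1-011, 0--110, 000-01, 01-000, 10-101, 100-00, 1110-1, 11101-
Petrick residual → -001-0, 100-11
Minimum SOP uses 10 PIs: b'c'df' + bd'ef + a'def' + a'b'c'e'f + a'bd'e'f' + ab'de'f + ab'c'e'f' + ab'c'ef + abcd'f + abcd'e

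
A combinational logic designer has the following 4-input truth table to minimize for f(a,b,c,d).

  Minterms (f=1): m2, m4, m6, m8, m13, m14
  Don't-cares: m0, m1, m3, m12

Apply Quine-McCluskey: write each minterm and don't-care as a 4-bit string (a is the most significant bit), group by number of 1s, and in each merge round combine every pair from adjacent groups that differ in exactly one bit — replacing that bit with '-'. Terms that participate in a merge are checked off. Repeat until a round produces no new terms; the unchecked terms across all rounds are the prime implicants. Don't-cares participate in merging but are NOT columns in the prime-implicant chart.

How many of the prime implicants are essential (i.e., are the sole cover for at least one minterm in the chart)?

[col 0] 0000*, 0001*, 0010*, 0011*, 0100*, 0110*, 1000*, 1100*, 1101*, 1110*
[col 1] -000*, -100*, -110*, 0-00*, 0-10*, 00-0*, 00-1*, 000-*, 001-*, 01-0*, 1-00*, 11-0*, 110-
[col 2] --00, -1-0, 0--0, 00--
Prime implicants: --00, -1-0, 0--0, 00--, 110-
PI chart (minterm → PIs covering it):
  2 | 0--0,00--
  4 | --00,-1-0,0--0
  6 | -1-0,0--0
  8 | --00  (sole → essential)
  13 | 110-  (sole → essential)
  14 | -1-0  (sole → essential)
Essential prime implicants: --00, -1-0, 110-

3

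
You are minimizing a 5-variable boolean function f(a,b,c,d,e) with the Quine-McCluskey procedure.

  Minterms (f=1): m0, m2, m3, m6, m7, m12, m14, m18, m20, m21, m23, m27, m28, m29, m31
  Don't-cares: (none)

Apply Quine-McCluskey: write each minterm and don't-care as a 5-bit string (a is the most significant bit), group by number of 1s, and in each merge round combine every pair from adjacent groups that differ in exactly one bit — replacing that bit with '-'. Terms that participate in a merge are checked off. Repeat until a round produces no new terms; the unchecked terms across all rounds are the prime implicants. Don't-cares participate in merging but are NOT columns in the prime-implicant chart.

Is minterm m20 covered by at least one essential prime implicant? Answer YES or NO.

size-2^0 implicants → 00000(✓)  00010(✓)  00011(✓)  00110(✓)  00111(✓)  01100(✓)  01110(✓)  10010(✓)  10100(✓)  10101(✓)  10111(✓)  11011(✓)  11100(✓)  11101(✓)  11111(✓)
size-2^1 implicants → -0010  -0111  -1100  0-110  00-10(✓)  00-11(✓)  000-0  0001-(✓)  0011-(✓)  011-0  1-100(✓)  1-101(✓)  1-111(✓)  101-1(✓)  1010-(✓)  11-11  111-1(✓)  1110-(✓)
size-2^2 implicants → 00-1-  1-1-1  1-10-
Unchecked terms (primes): -0010, -0111, -1100, 0-110, 00-1-, 000-0, 011-0, 1-1-1, 1-10-, 11-11
Minterm coverage:
  m0 ⊆ 000-0 [E]
  m2 ⊆ -0010,00-1-,000-0
  m3 ⊆ 00-1- [E]
  m6 ⊆ 0-110,00-1-
  m7 ⊆ -0111,00-1-
  m12 ⊆ -1100,011-0
  m14 ⊆ 0-110,011-0
  m18 ⊆ -0010 [E]
  m20 ⊆ 1-10- [E]
  m21 ⊆ 1-1-1,1-10-
  m23 ⊆ -0111,1-1-1
  m27 ⊆ 11-11 [E]
  m28 ⊆ -1100,1-10-
  m29 ⊆ 1-1-1,1-10-
  m31 ⊆ 1-1-1,11-11
E = {-0010, 00-1-, 000-0, 1-10-, 11-11}

YES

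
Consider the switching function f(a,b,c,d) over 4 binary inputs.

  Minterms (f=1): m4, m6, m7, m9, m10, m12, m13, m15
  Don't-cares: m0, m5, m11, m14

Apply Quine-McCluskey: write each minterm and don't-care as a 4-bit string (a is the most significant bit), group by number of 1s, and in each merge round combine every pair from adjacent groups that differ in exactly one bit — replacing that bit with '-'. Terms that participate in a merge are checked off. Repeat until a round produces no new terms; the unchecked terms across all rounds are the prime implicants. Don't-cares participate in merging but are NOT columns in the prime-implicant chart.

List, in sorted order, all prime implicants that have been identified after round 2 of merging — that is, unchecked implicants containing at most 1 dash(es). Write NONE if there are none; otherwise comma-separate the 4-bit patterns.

size-2^0 implicants → 0000(✓)  0100(✓)  0101(✓)  0110(✓)  0111(✓)  1001(✓)  1010(✓)  1011(✓)  1100(✓)  1101(✓)  1110(✓)  1111(✓)
size-2^1 implicants → -100(✓)  -101(✓)  -110(✓)  -111(✓)  0-00  01-0(✓)  01-1(✓)  010-(✓)  011-(✓)  1-01(✓)  1-10(✓)  1-11(✓)  10-1(✓)  101-(✓)  11-0(✓)  11-1(✓)  110-(✓)  111-(✓)
size-2^2 implicants → -1-0(✓)  -1-1(✓)  -10-(✓)  -11-(✓)  01--(✓)  1--1  1-1-  11--(✓)
size-2^3 implicants → -1--
Unchecked terms (primes): -1--, 0-00, 1--1, 1-1-

0-00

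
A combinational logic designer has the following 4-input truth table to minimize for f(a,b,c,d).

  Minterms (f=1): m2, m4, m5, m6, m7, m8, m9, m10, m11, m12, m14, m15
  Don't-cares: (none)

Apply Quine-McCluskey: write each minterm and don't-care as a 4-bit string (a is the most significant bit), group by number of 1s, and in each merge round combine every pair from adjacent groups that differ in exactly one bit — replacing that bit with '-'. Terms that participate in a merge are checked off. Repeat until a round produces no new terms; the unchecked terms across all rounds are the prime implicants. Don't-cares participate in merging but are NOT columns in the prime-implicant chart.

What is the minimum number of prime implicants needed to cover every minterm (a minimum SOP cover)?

size-2^0 implicants → 0010(✓)  0100(✓)  0101(✓)  0110(✓)  0111(✓)  1000(✓)  1001(✓)  1010(✓)  1011(✓)  1100(✓)  1110(✓)  1111(✓)
size-2^1 implicants → -010(✓)  -100(✓)  -110(✓)  -111(✓)  0-10(✓)  01-0(✓)  01-1(✓)  010-(✓)  011-(✓)  1-00(✓)  1-10(✓)  1-11(✓)  10-0(✓)  10-1(✓)  100-(✓)  101-(✓)  11-0(✓)  111-(✓)
size-2^2 implicants → --10  -1-0  -11-  01--  1--0  1-1-  10--
Unchecked terms (primes): --10, -1-0, -11-, 01--, 1--0, 1-1-, 10--
Minterm coverage:
  m2 ⊆ --10 [E]
  m4 ⊆ -1-0,01--
  m5 ⊆ 01-- [E]
  m6 ⊆ --10,-1-0,-11-,01--
  m7 ⊆ -11-,01--
  m8 ⊆ 1--0,10--
  m9 ⊆ 10-- [E]
  m10 ⊆ --10,1--0,1-1-,10--
  m11 ⊆ 1-1-,10--
  m12 ⊆ -1-0,1--0
  m14 ⊆ --10,-1-0,-11-,1--0,1-1-
  m15 ⊆ -11-,1-1-
E = {--10, 01--, 10--}
Petrick residual → -1-0, -11-
Cover = cd' + bd' + bc + a'b + ab'  |cover|=5

5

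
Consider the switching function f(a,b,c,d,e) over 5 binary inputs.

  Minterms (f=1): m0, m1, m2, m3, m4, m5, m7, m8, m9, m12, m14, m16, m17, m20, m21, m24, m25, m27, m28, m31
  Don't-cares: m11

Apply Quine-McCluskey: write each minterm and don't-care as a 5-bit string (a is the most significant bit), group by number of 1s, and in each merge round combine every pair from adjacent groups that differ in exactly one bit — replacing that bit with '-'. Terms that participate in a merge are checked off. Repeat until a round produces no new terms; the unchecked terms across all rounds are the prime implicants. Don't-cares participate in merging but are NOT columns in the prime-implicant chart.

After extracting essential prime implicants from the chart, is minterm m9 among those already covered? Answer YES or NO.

[col 0] 00000*, 00001*, 00010*, 00011*, 00100*, 00101*, 00111*, 01000*, 01001*, 01011*, 01100*, 01110*, 10000*, 10001*, 10100*, 10101*, 11000*, 11001*, 11011*, 11100*, 11111*
[col 1] -0000*, -0001*, -0100*, -0101*, -1000*, -1001*, -1011*, -1100*, 0-000*, 0-001*, 0-011*, 0-100*, 00-00*, 00-01*, 00-11*, 000-0*, 000-1*, 0000-*, 0001-*, 001-1*, 0010-*, 01-00*, 010-1*, 0100-*, 011-0, 1-000*, 1-001*, 1-100*, 10-00*, 10-01*, 1000-*, 1010-*, 11-00*, 11-11, 110-1*, 1100-*
[col 2] --000*, --001*, --100*, -0-00*, -0-01*, -000-*, -010-*, -1-00*, -10-1, -100-*, 0--00*, 0-0-1, 0-00-*, 00--1, 00-0-*, 000--, 1--00*, 1-00-*, 10-0-*
[col 3] ---00, --00-, -0-0-
Prime implicants: ---00, --00-, -0-0-, -10-1, 0-0-1, 00--1, 000--, 011-0, 11-11
PI chart (minterm → PIs covering it):
  0 | ---00,--00-,-0-0-,000--
  1 | --00-,-0-0-,0-0-1,00--1,000--
  2 | 000--  (sole → essential)
  3 | 0-0-1,00--1,000--
  4 | ---00,-0-0-
  5 | -0-0-,00--1
  7 | 00--1  (sole → essential)
  8 | ---00,--00-
  9 | --00-,-10-1,0-0-1
  12 | ---00,011-0
  14 | 011-0  (sole → essential)
  16 | ---00,--00-,-0-0-
  17 | --00-,-0-0-
  20 | ---00,-0-0-
  21 | -0-0-  (sole → essential)
  24 | ---00,--00-
  25 | --00-,-10-1
  27 | -10-1,11-11
  28 | ---00  (sole → essential)
  31 | 11-11  (sole → essential)
Essential prime implicants: ---00, -0-0-, 00--1, 000--, 011-0, 11-11

NO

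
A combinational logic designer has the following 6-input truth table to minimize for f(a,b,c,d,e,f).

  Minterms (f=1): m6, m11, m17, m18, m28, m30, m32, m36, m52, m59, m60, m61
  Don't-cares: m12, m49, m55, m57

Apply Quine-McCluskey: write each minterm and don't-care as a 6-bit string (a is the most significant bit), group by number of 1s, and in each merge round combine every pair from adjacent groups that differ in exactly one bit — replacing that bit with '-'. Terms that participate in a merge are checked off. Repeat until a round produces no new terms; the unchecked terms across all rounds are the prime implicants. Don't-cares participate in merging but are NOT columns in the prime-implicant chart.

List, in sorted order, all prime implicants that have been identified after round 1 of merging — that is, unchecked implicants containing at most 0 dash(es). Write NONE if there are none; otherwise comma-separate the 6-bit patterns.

Round 0: 000110 001011 001100✓ 010001✓ 010010 011100✓ 011110✓ 100000✓ 100100✓ 110001✓ 110100✓ 110111 111001✓ 111011✓ 111100✓ 111101✓
Round 1: -10001 -11100 0-1100 0111-0 1-0100 100-00 11-001 11-100 111-01 1110-1 11110-
PIs = {-10001, -11100, 0-1100, 000110, 001011, 010010, 0111-0, 1-0100, 100-00, 11-001, 11-100, 110111, 111-01, 1110-1, 11110-}

000110, 001011, 010010, 110111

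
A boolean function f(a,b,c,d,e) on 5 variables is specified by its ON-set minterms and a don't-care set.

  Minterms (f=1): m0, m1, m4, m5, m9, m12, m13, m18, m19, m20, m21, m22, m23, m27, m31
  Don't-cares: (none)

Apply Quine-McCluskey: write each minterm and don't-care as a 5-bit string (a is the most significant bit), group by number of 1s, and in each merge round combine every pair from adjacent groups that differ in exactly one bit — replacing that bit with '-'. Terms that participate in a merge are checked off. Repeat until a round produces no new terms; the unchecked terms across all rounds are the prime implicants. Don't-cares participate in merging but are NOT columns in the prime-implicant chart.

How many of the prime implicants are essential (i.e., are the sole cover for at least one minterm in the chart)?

size-2^0 implicants → 00000(✓)  00001(✓)  00100(✓)  00101(✓)  01001(✓)  01100(✓)  01101(✓)  10010(✓)  10011(✓)  10100(✓)  10101(✓)  10110(✓)  10111(✓)  11011(✓)  11111(✓)
size-2^1 implicants → -0100(✓)  -0101(✓)  0-001(✓)  0-100(✓)  0-101(✓)  00-00(✓)  00-01(✓)  0000-(✓)  0010-(✓)  01-01(✓)  0110-(✓)  1-011(✓)  1-111(✓)  10-10(✓)  10-11(✓)  1001-(✓)  101-0(✓)  101-1(✓)  1010-(✓)  1011-(✓)  11-11(✓)
size-2^2 implicants → -010-  0--01  0-10-  00-0-  1--11  10-1-  101--
Unchecked terms (primes): -010-, 0--01, 0-10-, 00-0-, 1--11, 10-1-, 101--
Minterm coverage:
  m0 ⊆ 00-0- [E]
  m1 ⊆ 0--01,00-0-
  m4 ⊆ -010-,0-10-,00-0-
  m5 ⊆ -010-,0--01,0-10-,00-0-
  m9 ⊆ 0--01 [E]
  m12 ⊆ 0-10- [E]
  m13 ⊆ 0--01,0-10-
  m18 ⊆ 10-1- [E]
  m19 ⊆ 1--11,10-1-
  m20 ⊆ -010-,101--
  m21 ⊆ -010-,101--
  m22 ⊆ 10-1-,101--
  m23 ⊆ 1--11,10-1-,101--
  m27 ⊆ 1--11 [E]
  m31 ⊆ 1--11 [E]
E = {0--01, 0-10-, 00-0-, 1--11, 10-1-}

5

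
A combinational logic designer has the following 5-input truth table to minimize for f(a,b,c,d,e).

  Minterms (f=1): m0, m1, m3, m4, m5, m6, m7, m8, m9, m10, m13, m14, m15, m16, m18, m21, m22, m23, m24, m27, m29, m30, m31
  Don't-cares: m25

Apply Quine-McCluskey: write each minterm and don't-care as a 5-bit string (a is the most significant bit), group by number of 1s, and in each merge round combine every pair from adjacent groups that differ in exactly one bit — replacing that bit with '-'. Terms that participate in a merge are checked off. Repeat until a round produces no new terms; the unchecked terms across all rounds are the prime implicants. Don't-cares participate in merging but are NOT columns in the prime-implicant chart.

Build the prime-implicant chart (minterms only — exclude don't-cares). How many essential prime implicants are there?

Round 0: 00000✓ 00001✓ 00011✓ 00100✓ 00101✓ 00110✓ 00111✓ 01000✓ 01001✓ 01010✓ 01101✓ 01110✓ 01111✓ 10000✓ 10010✓ 10101✓ 10110✓ 10111✓ 11000✓ 11001✓ 11011✓ 11101✓ 11110✓ 11111✓
Round 1: -0000✓ -0101✓ -0110✓ -0111✓ -1000✓ -1001✓ -1101✓ -1110✓ -1111✓ 0-000✓ 0-001✓ 0-101✓ 0-110✓ 0-111✓ 00-00✓ 00-01✓ 00-11✓ 000-1✓ 0000-✓ 001-0✓ 001-1✓ 0010-✓ 0011-✓ 01-01✓ 01-10 010-0 0100-✓ 011-1✓ 0111-✓ 1-000✓ 1-101✓ 1-110✓ 1-111✓ 10-10 100-0 101-1✓ 1011-✓ 11-01✓ 11-11✓ 110-1✓ 1100-✓ 111-1✓ 1111-✓
Round 2: --000 --101✓ --110✓ --111✓ -01-1✓ -011-✓ -1-01 -100- -11-1✓ -111-✓ 0--01 0-00- 0-1-1✓ 0-11-✓ 00--1 00-0- 001-- 1-1-1✓ 1-11-✓ 11--1
Round 3: --1-1 --11-
PIs = {--000, --1-1, --11-, -1-01, -100-, 0--01, 0-00-, 00--1, 00-0-, 001--, 01-10, 010-0, 10-10, 100-0, 11--1}
Coverage chart:
  m0: --000,0-00-,00-0-
  m1: 0--01,0-00-,00--1,00-0-
  m3: 00--1 ←essential
  m4: 00-0-,001--
  m5: --1-1,0--01,00--1,00-0-,001--
  m6: --11-,001--
  m7: --1-1,--11-,00--1,001--
  m8: --000,-100-,0-00-,010-0
  m9: -1-01,-100-,0--01,0-00-
  m10: 01-10,010-0
  m13: --1-1,-1-01,0--01
  m14: --11-,01-10
  m15: --1-1,--11-
  m16: --000,100-0
  m18: 10-10,100-0
  m21: --1-1 ←essential
  m22: --11-,10-10
  m23: --1-1,--11-
  m24: --000,-100-
  m27: 11--1 ←essential
  m29: --1-1,-1-01,11--1
  m30: --11- ←essential
  m31: --1-1,--11-,11--1
Essential: --1-1, --11-, 00--1, 11--1

4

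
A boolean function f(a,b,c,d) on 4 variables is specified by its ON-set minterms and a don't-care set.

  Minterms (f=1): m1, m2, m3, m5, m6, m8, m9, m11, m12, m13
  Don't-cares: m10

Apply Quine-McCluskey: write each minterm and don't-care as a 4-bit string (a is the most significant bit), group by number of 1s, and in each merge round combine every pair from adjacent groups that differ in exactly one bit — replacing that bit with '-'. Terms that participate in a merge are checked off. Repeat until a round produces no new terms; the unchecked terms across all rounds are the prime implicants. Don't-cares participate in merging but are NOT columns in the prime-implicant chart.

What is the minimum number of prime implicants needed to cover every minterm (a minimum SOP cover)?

size-2^0 implicants → 0001(✓)  0010(✓)  0011(✓)  0101(✓)  0110(✓)  1000(✓)  1001(✓)  1010(✓)  1011(✓)  1100(✓)  1101(✓)
size-2^1 implicants → -001(✓)  -010(✓)  -011(✓)  -101(✓)  0-01(✓)  0-10  00-1(✓)  001-(✓)  1-00(✓)  1-01(✓)  10-0(✓)  10-1(✓)  100-(✓)  101-(✓)  110-(✓)
size-2^2 implicants → --01  -0-1  -01-  1-0-  10--
Unchecked terms (primes): --01, -0-1, -01-, 0-10, 1-0-, 10--
Minterm coverage:
  m1 ⊆ --01,-0-1
  m2 ⊆ -01-,0-10
  m3 ⊆ -0-1,-01-
  m5 ⊆ --01 [E]
  m6 ⊆ 0-10 [E]
  m8 ⊆ 1-0-,10--
  m9 ⊆ --01,-0-1,1-0-,10--
  m11 ⊆ -0-1,-01-,10--
  m12 ⊆ 1-0- [E]
  m13 ⊆ --01,1-0-
E = {--01, 0-10, 1-0-}
Petrick residual → -0-1
Cover = c'd + b'd + a'cd' + ac'  |cover|=4

4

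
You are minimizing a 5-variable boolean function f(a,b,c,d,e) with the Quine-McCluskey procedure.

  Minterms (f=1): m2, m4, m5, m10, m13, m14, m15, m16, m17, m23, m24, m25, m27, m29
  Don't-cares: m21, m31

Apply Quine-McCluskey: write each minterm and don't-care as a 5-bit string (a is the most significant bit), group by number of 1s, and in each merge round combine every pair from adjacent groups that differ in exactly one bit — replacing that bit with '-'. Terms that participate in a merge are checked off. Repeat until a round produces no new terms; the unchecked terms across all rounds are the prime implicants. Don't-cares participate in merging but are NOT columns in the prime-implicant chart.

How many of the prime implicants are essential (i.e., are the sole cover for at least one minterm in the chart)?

5

size-2^0 implicants → 00010(✓)  00100(✓)  00101(✓)  01010(✓)  01101(✓)  01110(✓)  01111(✓)  10000(✓)  10001(✓)  10101(✓)  10111(✓)  11000(✓)  11001(✓)  11011(✓)  11101(✓)  11111(✓)
size-2^1 implicants → -0101(✓)  -1101(✓)  -1111(✓)  0-010  0-101(✓)  0010-  01-10  011-1(✓)  0111-  1-000(✓)  1-001(✓)  1-101(✓)  1-111(✓)  10-01(✓)  1000-(✓)  101-1(✓)  11-01(✓)  11-11(✓)  110-1(✓)  1100-(✓)  111-1(✓)
size-2^2 implicants → --101  -11-1  1--01  1-00-  1-1-1  11--1
Unchecked terms (primes): --101, -11-1, 0-010, 0010-, 01-10, 0111-, 1--01, 1-00-, 1-1-1, 11--1
Minterm coverage:
  m2 ⊆ 0-010 [E]
  m4 ⊆ 0010- [E]
  m5 ⊆ --101,0010-
  m10 ⊆ 0-010,01-10
  m13 ⊆ --101,-11-1
  m14 ⊆ 01-10,0111-
  m15 ⊆ -11-1,0111-
  m16 ⊆ 1-00- [E]
  m17 ⊆ 1--01,1-00-
  m23 ⊆ 1-1-1 [E]
  m24 ⊆ 1-00- [E]
  m25 ⊆ 1--01,1-00-,11--1
  m27 ⊆ 11--1 [E]
  m29 ⊆ --101,-11-1,1--01,1-1-1,11--1
E = {0-010, 0010-, 1-00-, 1-1-1, 11--1}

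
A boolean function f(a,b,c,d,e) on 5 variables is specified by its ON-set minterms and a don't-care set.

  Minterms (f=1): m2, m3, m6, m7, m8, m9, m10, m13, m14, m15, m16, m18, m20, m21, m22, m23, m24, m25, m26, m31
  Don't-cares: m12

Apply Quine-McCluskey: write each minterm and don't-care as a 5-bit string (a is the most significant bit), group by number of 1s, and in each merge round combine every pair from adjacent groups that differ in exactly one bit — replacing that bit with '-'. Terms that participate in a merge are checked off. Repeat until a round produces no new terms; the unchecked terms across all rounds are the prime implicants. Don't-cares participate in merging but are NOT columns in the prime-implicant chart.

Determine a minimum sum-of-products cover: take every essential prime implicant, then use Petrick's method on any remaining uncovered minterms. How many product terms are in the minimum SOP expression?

7

size-2^0 implicants → 00010(✓)  00011(✓)  00110(✓)  00111(✓)  01000(✓)  01001(✓)  01010(✓)  01100(✓)  01101(✓)  01110(✓)  01111(✓)  10000(✓)  10010(✓)  10100(✓)  10101(✓)  10110(✓)  10111(✓)  11000(✓)  11001(✓)  11010(✓)  11111(✓)
size-2^1 implicants → -0010(✓)  -0110(✓)  -0111(✓)  -1000(✓)  -1001(✓)  -1010(✓)  -1111(✓)  0-010(✓)  0-110(✓)  0-111(✓)  00-10(✓)  00-11(✓)  0001-(✓)  0011-(✓)  01-00(✓)  01-01(✓)  01-10(✓)  010-0(✓)  0100-(✓)  011-0(✓)  011-1(✓)  0110-(✓)  0111-(✓)  1-000(✓)  1-010(✓)  1-111(✓)  10-00(✓)  10-10(✓)  100-0(✓)  101-0(✓)  101-1(✓)  1010-(✓)  1011-(✓)  110-0(✓)  1100-(✓)
size-2^2 implicants → --010  --111  -0-10  -011-  -10-0  -100-  0--10  0-11-  00-1-  01--0  01-0-  011--  1-0-0  10--0  101--
Unchecked terms (primes): --010, --111, -0-10, -011-, -10-0, -100-, 0--10, 0-11-, 00-1-, 01--0, 01-0-, 011--, 1-0-0, 10--0, 101--
Minterm coverage:
  m2 ⊆ --010,-0-10,0--10,00-1-
  m3 ⊆ 00-1- [E]
  m6 ⊆ -0-10,-011-,0--10,0-11-,00-1-
  m7 ⊆ --111,-011-,0-11-,00-1-
  m8 ⊆ -10-0,-100-,01--0,01-0-
  m9 ⊆ -100-,01-0-
  m10 ⊆ --010,-10-0,0--10,01--0
  m13 ⊆ 01-0-,011--
  m14 ⊆ 0--10,0-11-,01--0,011--
  m15 ⊆ --111,0-11-,011--
  m16 ⊆ 1-0-0,10--0
  m18 ⊆ --010,-0-10,1-0-0,10--0
  m20 ⊆ 10--0,101--
  m21 ⊆ 101-- [E]
  m22 ⊆ -0-10,-011-,10--0,101--
  m23 ⊆ --111,-011-,101--
  m24 ⊆ -10-0,-100-,1-0-0
  m25 ⊆ -100- [E]
  m26 ⊆ --010,-10-0,1-0-0
  m31 ⊆ --111 [E]
E = {--111, -100-, 00-1-, 101--}
Petrick residual → --010, 011--, 1-0-0
Cover = c'de' + cde + bc'd' + a'b'd + a'bc + ac'e' + ab'c  |cover|=7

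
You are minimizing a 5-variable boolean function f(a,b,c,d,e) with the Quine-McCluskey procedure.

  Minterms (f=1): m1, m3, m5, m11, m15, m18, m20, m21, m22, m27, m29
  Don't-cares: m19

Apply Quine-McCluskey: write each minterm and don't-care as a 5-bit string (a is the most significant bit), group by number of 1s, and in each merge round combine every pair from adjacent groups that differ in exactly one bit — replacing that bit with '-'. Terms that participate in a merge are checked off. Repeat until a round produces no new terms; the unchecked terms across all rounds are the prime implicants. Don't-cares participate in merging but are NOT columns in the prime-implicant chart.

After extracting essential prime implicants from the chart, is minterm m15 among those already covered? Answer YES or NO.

YES

[col 0] 00001*, 00011*, 00101*, 01011*, 01111*, 10010*, 10011*, 10100*, 10101*, 10110*, 11011*, 11101*
[col 1] -0011*, -0101, -1011*, 0-011*, 00-01, 000-1, 01-11, 1-011*, 1-101, 10-10, 1001-, 101-0, 1010-
[col 2] --011
Prime implicants: --011, -0101, 00-01, 000-1, 01-11, 1-101, 10-10, 1001-, 101-0, 1010-
PI chart (minterm → PIs covering it):
  1 | 00-01,000-1
  3 | --011,000-1
  5 | -0101,00-01
  11 | --011,01-11
  15 | 01-11  (sole → essential)
  18 | 10-10,1001-
  20 | 101-0,1010-
  21 | -0101,1-101,1010-
  22 | 10-10,101-0
  27 | --011  (sole → essential)
  29 | 1-101  (sole → essential)
Essential prime implicants: --011, 01-11, 1-101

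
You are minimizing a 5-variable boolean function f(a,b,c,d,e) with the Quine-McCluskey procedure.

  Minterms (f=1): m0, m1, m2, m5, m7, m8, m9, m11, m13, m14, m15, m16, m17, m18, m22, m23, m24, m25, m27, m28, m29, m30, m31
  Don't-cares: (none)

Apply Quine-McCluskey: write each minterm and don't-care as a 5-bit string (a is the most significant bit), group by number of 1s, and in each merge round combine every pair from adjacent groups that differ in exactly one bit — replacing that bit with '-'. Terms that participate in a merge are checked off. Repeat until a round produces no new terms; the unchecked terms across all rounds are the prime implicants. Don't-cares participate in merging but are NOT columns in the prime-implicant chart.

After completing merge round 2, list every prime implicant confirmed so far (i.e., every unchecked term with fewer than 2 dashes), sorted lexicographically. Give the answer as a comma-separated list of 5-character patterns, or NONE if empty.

size-2^0 implicants → 00000(✓)  00001(✓)  00010(✓)  00101(✓)  00111(✓)  01000(✓)  01001(✓)  01011(✓)  01101(✓)  01110(✓)  01111(✓)  10000(✓)  10001(✓)  10010(✓)  10110(✓)  10111(✓)  11000(✓)  11001(✓)  11011(✓)  11100(✓)  11101(✓)  11110(✓)  11111(✓)
size-2^1 implicants → -0000(✓)  -0001(✓)  -0010(✓)  -0111(✓)  -1000(✓)  -1001(✓)  -1011(✓)  -1101(✓)  -1110(✓)  -1111(✓)  0-000(✓)  0-001(✓)  0-101(✓)  0-111(✓)  00-01(✓)  000-0(✓)  0000-(✓)  001-1(✓)  01-01(✓)  01-11(✓)  010-1(✓)  0100-(✓)  011-1(✓)  0111-(✓)  1-000(✓)  1-001(✓)  1-110(✓)  1-111(✓)  10-10  100-0(✓)  1000-(✓)  1011-(✓)  11-00(✓)  11-01(✓)  11-11(✓)  110-1(✓)  1100-(✓)  111-0(✓)  111-1(✓)  1110-(✓)  1111-(✓)
size-2^2 implicants → --000(✓)  --001(✓)  --111  -00-0  -000-(✓)  -1-01(✓)  -1-11(✓)  -10-1(✓)  -100-(✓)  -11-1(✓)  -111-  0--01  0-00-(✓)  0-1-1  01--1(✓)  1-00-(✓)  1-11-  11--1(✓)  11-0-  111--
size-2^3 implicants → --00-  -1--1
Unchecked terms (primes): --00-, --111, -00-0, -1--1, -111-, 0--01, 0-1-1, 1-11-, 10-10, 11-0-, 111--

10-10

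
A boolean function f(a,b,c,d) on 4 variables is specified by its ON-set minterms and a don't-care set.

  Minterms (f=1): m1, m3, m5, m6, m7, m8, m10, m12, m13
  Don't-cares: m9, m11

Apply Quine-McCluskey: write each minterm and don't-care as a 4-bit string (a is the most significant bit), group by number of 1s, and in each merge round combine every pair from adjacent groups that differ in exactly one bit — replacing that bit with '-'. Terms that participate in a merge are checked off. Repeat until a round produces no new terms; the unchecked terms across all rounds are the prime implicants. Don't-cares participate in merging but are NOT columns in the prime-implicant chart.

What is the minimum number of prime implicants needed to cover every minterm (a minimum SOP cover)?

[col 0] 0001*, 0011*, 0101*, 0110*, 0111*, 1000*, 1001*, 1010*, 1011*, 1100*, 1101*
[col 1] -001*, -011*, -101*, 0-01*, 0-11*, 00-1*, 01-1*, 011-, 1-00*, 1-01*, 10-0*, 10-1*, 100-*, 101-*, 110-*
[col 2] --01, -0-1, 0--1, 1-0-, 10--
Prime implicants: --01, -0-1, 0--1, 011-, 1-0-, 10--
PI chart (minterm → PIs covering it):
  1 | --01,-0-1,0--1
  3 | -0-1,0--1
  5 | --01,0--1
  6 | 011-  (sole → essential)
  7 | 0--1,011-
  8 | 1-0-,10--
  10 | 10--  (sole → essential)
  12 | 1-0-  (sole → essential)
  13 | --01,1-0-
Essential prime implicants: 011-, 1-0-, 10--
Petrick residual → 0--1
Minimum SOP uses 4 PIs: a'd + a'bc + ac' + ab'

4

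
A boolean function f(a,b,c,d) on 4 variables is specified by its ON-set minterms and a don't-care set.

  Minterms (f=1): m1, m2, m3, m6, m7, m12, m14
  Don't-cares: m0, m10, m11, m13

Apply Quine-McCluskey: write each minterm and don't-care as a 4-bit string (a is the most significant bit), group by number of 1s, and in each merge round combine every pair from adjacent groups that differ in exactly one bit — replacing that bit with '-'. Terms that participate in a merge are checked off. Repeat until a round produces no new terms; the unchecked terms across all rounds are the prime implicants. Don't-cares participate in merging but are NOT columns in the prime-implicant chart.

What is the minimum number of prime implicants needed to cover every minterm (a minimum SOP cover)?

3

[col 0] 0000*, 0001*, 0010*, 0011*, 0110*, 0111*, 1010*, 1011*, 1100*, 1101*, 1110*
[col 1] -010*, -011*, -110*, 0-10*, 0-11*, 00-0*, 00-1*, 000-*, 001-*, 011-*, 1-10*, 101-*, 11-0, 110-
[col 2] --10, -01-, 0-1-, 00--
Prime implicants: --10, -01-, 0-1-, 00--, 11-0, 110-
PI chart (minterm → PIs covering it):
  1 | 00--  (sole → essential)
  2 | --10,-01-,0-1-,00--
  3 | -01-,0-1-,00--
  6 | --10,0-1-
  7 | 0-1-  (sole → essential)
  12 | 11-0,110-
  14 | --10,11-0
Essential prime implicants: 0-1-, 00--
Petrick residual → 11-0
Minimum SOP uses 3 PIs: a'c + a'b' + abd'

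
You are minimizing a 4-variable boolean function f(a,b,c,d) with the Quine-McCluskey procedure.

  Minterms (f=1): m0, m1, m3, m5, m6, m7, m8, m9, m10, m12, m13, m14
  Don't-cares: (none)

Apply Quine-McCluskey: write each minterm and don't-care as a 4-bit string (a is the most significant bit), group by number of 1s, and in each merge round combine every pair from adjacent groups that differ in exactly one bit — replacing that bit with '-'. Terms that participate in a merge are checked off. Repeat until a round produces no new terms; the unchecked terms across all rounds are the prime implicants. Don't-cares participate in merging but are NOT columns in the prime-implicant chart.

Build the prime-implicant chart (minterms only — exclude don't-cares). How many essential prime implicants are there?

size-2^0 implicants → 0000(✓)  0001(✓)  0011(✓)  0101(✓)  0110(✓)  0111(✓)  1000(✓)  1001(✓)  1010(✓)  1100(✓)  1101(✓)  1110(✓)
size-2^1 implicants → -000(✓)  -001(✓)  -101(✓)  -110  0-01(✓)  0-11(✓)  00-1(✓)  000-(✓)  01-1(✓)  011-  1-00(✓)  1-01(✓)  1-10(✓)  10-0(✓)  100-(✓)  11-0(✓)  110-(✓)
size-2^2 implicants → --01  -00-  0--1  1--0  1-0-
Unchecked terms (primes): --01, -00-, -110, 0--1, 011-, 1--0, 1-0-
Minterm coverage:
  m0 ⊆ -00- [E]
  m1 ⊆ --01,-00-,0--1
  m3 ⊆ 0--1 [E]
  m5 ⊆ --01,0--1
  m6 ⊆ -110,011-
  m7 ⊆ 0--1,011-
  m8 ⊆ -00-,1--0,1-0-
  m9 ⊆ --01,-00-,1-0-
  m10 ⊆ 1--0 [E]
  m12 ⊆ 1--0,1-0-
  m13 ⊆ --01,1-0-
  m14 ⊆ -110,1--0
E = {-00-, 0--1, 1--0}

3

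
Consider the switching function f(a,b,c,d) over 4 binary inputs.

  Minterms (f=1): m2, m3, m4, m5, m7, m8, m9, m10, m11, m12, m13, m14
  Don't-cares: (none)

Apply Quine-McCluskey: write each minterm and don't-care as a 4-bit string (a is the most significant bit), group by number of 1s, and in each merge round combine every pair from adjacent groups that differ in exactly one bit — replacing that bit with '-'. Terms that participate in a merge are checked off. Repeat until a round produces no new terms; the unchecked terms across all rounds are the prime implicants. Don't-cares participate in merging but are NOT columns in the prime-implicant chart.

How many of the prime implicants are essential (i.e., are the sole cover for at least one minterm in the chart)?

3

Round 0: 0010✓ 0011✓ 0100✓ 0101✓ 0111✓ 1000✓ 1001✓ 1010✓ 1011✓ 1100✓ 1101✓ 1110✓
Round 1: -010✓ -011✓ -100✓ -101✓ 0-11 001-✓ 01-1 010-✓ 1-00✓ 1-01✓ 1-10✓ 10-0✓ 10-1✓ 100-✓ 101-✓ 11-0✓ 110-✓
Round 2: -01- -10- 1--0 1-0- 10--
PIs = {-01-, -10-, 0-11, 01-1, 1--0, 1-0-, 10--}
Coverage chart:
  m2: -01- ←essential
  m3: -01-,0-11
  m4: -10- ←essential
  m5: -10-,01-1
  m7: 0-11,01-1
  m8: 1--0,1-0-,10--
  m9: 1-0-,10--
  m10: -01-,1--0,10--
  m11: -01-,10--
  m12: -10-,1--0,1-0-
  m13: -10-,1-0-
  m14: 1--0 ←essential
Essential: -01-, -10-, 1--0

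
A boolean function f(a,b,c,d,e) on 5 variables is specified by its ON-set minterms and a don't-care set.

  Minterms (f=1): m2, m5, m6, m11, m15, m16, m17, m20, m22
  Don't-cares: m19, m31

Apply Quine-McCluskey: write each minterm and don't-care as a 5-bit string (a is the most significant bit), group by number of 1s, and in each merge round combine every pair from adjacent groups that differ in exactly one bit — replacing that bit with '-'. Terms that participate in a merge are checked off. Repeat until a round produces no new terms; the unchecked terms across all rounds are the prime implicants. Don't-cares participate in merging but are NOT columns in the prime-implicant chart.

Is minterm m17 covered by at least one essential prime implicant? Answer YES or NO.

[col 0] 00010*, 00101, 00110*, 01011*, 01111*, 10000*, 10001*, 10011*, 10100*, 10110*, 11111*
[col 1] -0110, -1111, 00-10, 01-11, 10-00, 100-1, 1000-, 101-0
Prime implicants: -0110, -1111, 00-10, 00101, 01-11, 10-00, 100-1, 1000-, 101-0
PI chart (minterm → PIs covering it):
  2 | 00-10  (sole → essential)
  5 | 00101  (sole → essential)
  6 | -0110,00-10
  11 | 01-11  (sole → essential)
  15 | -1111,01-11
  16 | 10-00,1000-
  17 | 100-1,1000-
  20 | 10-00,101-0
  22 | -0110,101-0
Essential prime implicants: 00-10, 00101, 01-11

NO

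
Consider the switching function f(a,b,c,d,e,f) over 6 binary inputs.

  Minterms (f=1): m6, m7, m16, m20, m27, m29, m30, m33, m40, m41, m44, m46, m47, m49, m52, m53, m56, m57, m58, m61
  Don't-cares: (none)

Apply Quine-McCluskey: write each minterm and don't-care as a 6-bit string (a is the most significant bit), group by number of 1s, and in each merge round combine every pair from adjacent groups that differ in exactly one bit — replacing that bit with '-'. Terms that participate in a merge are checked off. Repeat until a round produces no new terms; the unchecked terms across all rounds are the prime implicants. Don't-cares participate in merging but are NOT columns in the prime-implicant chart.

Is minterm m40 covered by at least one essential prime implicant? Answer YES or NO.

[col 0] 000110*, 000111*, 010000*, 010100*, 011011, 011101*, 011110, 100001*, 101000*, 101001*, 101100*, 101110*, 101111*, 110001*, 110100*, 110101*, 111000*, 111001*, 111010*, 111101*
[col 1] -10100, -11101, 00011-, 010-00, 1-0001*, 1-1000*, 1-1001*, 10-001*, 101-00, 10100-*, 1011-0, 10111-, 11-001*, 11-101*, 110-01*, 11010-, 111-01*, 1110-0, 11100-*
[col 2] 1--001, 1-100-, 11--01
Prime implicants: -10100, -11101, 00011-, 010-00, 011011, 011110, 1--001, 1-100-, 101-00, 1011-0, 10111-, 11--01, 11010-, 1110-0
PI chart (minterm → PIs covering it):
  6 | 00011-  (sole → essential)
  7 | 00011-  (sole → essential)
  16 | 010-00  (sole → essential)
  20 | -10100,010-00
  27 | 011011  (sole → essential)
  29 | -11101  (sole → essential)
  30 | 011110  (sole → essential)
  33 | 1--001  (sole → essential)
  40 | 1-100-,101-00
  41 | 1--001,1-100-
  44 | 101-00,1011-0
  46 | 1011-0,10111-
  47 | 10111-  (sole → essential)
  49 | 1--001,11--01
  52 | -10100,11010-
  53 | 11--01,11010-
  56 | 1-100-,1110-0
  57 | 1--001,1-100-,11--01
  58 | 1110-0  (sole → essential)
  61 | -11101,11--01
Essential prime implicants: -11101, 00011-, 010-00, 011011, 011110, 1--001, 10111-, 1110-0

NO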